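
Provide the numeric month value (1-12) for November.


Calendar month order:
10. October
11. November <--
12. December
November is month number 11

11


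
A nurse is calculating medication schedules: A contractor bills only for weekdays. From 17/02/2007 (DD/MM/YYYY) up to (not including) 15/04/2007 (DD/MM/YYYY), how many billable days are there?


Start: 2007-02-17 (Saturday)
End (exclusive): 2007-04-15 (Sunday)
Total calendar days: 57
Full weeks: 57 // 7 = 8 -> 40 weekdays
Remaining 1 days starting on Saturday:
  Sat(-) -> 0 weekdays
Total business days: 40 + 0 = 40

40


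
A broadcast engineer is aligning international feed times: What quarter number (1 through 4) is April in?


Month: April (month 4)
Q1: January-March (months 1-3)
Q2: April-June (months 4-6)
Q3: July-September (months 7-9)
Q4: October-December (months 10-12)
Month 4 falls in Q2

2


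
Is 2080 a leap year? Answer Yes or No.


Year: 2080
Divisible by 4? 2080 / 4 = 520.0 -> Yes
Divisible by 100? 2080 / 100 = 20.8 -> No
Divisible by 4 but not 100, so it IS a leap year

Yes


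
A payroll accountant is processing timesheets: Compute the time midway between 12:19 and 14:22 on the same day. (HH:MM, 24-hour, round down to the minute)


Start time: 12:19 = 739 minutes from midnight
End time: 14:22 = 862 minutes from midnight
Sum: 739 + 862 = 1601
Midpoint: 1601 / 2 = 800 minutes
Convert: 800 / 60 = 13 hours, 20 minutes
Result: 13:20

13:20


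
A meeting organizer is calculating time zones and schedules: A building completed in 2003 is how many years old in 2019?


Birth year: 2003
Current year: 2019
Age = current year - birth year
Age = 2019 - 2003 = 16

16


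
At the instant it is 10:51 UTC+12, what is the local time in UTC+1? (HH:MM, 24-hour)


Local time: 10:51 at UTC+12 (offset 12h)
Target zone: UTC+1 (offset 1h)
Difference: 1 - (12) = -11 hours
Calculation: 10 + (-11) = -1
Wraparound: (-1) mod 24 = 23
Result: 23:51

23:51


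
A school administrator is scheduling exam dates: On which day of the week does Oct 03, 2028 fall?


Date: 2028-10-03
January 1, 2028 is a Saturday
Day of year: 277
Offset from Jan 1: 276 days
276 mod 7 = 3
Result: Tuesday

Tuesday


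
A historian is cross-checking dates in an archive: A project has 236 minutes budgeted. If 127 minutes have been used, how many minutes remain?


Total budget: 236 minutes
Time used: 127 minutes
Remaining: 236 - 127 = 109 minutes
Percent used: 53.8%
Percent remaining: 46.2%

109


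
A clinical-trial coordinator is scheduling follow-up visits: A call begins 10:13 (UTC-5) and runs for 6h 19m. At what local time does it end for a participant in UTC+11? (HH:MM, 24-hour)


Start: 10:13 in UTC-5
Step 1 - add duration:
  minutes: 13 + 19 = 32
  hours: 10 + 6 + 0 = 16
  end in UTC-5: 16:32
Step 2 - convert UTC-5 -> UTC+11:
  offset difference: 11 - (-5) = 16 hours
  16 + (16) = 32 -> mod 24 = 8
Result: 08:32 in UTC+11

08:32


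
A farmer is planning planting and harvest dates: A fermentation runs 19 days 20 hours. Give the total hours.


Days: 19
Extra hours: 20
Hours per day: 24
Days to hours: 19 x 24 = 456
Total: 456 + 20 = 476

476


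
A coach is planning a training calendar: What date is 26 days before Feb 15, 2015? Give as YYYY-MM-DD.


Start: 2015-02-15
Subtracting 26 days
Days already passed in February: 15
After going back through February: 11 more days to subtract
January 2015 has 31 days, need 11
Result: 2015-01-20

2015-01-20


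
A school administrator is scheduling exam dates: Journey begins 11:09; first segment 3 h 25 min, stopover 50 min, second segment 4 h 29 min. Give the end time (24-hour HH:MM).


Depart: 11:09
Leg 1: +205 min -> 14:34
Layover: +50 min -> 15:24
Leg 2: +269 min -> 19:53
Total travel: 524 minutes = 8h 44m
Arrival: 19:53

19:53


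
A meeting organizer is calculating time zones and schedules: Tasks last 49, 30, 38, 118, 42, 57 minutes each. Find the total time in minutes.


Durations: 49, 30, 38, 118, 42, 57
Running sum: 49
+ 30 = 79
+ 38 = 117
+ 118 = 235
+ 42 = 277
+ 57 = 334
Total duration: 334 minutes
That is 5 hours and 34 minutes

334


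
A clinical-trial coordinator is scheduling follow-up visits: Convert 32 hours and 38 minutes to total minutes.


Hours: 32
Minutes: 38
Convert hours to minutes: 32 x 60 = 1920
Add remaining minutes: 1920 + 38 = 1958

1958


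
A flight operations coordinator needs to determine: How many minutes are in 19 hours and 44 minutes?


Hours: 19
Extra minutes: 44
Minutes per hour: 60
Hours to minutes: 19 x 60 = 1140
Total: 1140 + 44 = 1184

1184


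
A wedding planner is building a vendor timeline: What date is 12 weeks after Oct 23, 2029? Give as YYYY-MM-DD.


Start: 2029-10-23
Weeks to add: 12
Convert to days: 12 x 7 = 84 days
Add 84 days to 2029-10-23
Result: 2030-01-15

2030-01-15


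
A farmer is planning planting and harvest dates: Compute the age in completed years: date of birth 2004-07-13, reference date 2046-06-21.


Birth: 2004-07-13
Reference: 2046-06-21
Year difference: 2046 - 2004 = 42
Has birthday (07-13) occurred by 06-21? No
Birthday not yet reached this year -> subtract 1
Age in full years: 41

41


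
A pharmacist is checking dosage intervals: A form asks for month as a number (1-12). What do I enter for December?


Calendar month order:
11. November
12. December <--
December is month number 12

12


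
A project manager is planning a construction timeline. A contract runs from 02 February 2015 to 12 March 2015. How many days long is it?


Start date: 2015-02-02
End date: 2015-03-12
Feb 2015: +27 days
Mar 2015: +11 days
Total: 38 days

38


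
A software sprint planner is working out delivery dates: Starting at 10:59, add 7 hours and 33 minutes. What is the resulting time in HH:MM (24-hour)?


Start time: 10:59
Adding: 7 hours 33 minutes
Minutes: 59 + 33 = 92
Minute overflow: 92 >= 60, so carry 1 hour, minutes = 32
Hours: 10 + 7 + 1 = 18
Result: 18:32

18:32


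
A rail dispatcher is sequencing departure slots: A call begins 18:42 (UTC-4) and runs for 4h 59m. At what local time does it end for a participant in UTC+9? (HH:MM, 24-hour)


Start: 18:42 in UTC-4
Step 1 - add duration:
  minutes: 42 + 59 = 101 (carry 1h)
  hours: 18 + 4 + 1 = 23
  end in UTC-4: 23:41
Step 2 - convert UTC-4 -> UTC+9:
  offset difference: 9 - (-4) = 13 hours
  23 + (13) = 36 -> mod 24 = 12
Result: 12:41 in UTC+9

12:41


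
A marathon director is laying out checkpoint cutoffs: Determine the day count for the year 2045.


Year: 2045
Check leap year rules:
Divisible by 4? No
2045 is not a leap year
Days: 365

365


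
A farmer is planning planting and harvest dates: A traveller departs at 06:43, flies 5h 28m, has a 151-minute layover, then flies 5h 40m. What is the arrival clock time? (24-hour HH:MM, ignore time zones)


Depart: 06:43
Leg 1: +328 min -> 12:11
Layover: +151 min -> 14:42
Leg 2: +340 min -> 20:22
Total travel: 819 minutes = 13h 39m
Arrival: 20:22

20:22


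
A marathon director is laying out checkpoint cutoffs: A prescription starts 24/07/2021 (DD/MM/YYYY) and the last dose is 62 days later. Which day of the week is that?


Start: 2021-07-24 (Saturday)
Step 1 - find target date: add 62 days
  2021-07-24 + 62 days = 2021-09-24
Step 2 - day of week:
  62 mod 7 = 6
  Saturday + 6 days -> Friday
Result: Friday (2021-09-24)

Friday


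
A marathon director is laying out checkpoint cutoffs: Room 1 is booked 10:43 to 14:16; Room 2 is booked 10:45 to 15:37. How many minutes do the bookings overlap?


Interval A: [643, 856] minutes from midnight
Interval B: [645, 937] minutes from midnight
Overlap start = max(643, 645) = 645
Overlap end = min(856, 937) = 856
Overlap = 856 - 645 = 211 minutes

211


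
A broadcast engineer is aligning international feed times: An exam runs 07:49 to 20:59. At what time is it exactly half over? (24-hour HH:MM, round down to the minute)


Start time: 07:49 = 469 minutes from midnight
End time: 20:59 = 1259 minutes from midnight
Sum: 469 + 1259 = 1728
Midpoint: 1728 / 2 = 864 minutes
Convert: 864 / 60 = 14 hours, 24 minutes
Result: 14:24

14:24


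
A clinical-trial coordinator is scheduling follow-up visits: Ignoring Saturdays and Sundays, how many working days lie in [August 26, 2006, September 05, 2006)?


Start: 2006-08-26 (Saturday)
End (exclusive): 2006-09-05 (Tuesday)
Total calendar days: 10
Full weeks: 10 // 7 = 1 -> 5 weekdays
Remaining 3 days starting on Saturday:
  Sat(-), Sun(-), Mon(w) -> 1 weekdays
Total business days: 5 + 1 = 6

6


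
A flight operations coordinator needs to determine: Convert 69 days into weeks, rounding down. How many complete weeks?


Total days: 69
Days per week: 7
Division: 69 / 7 = 9 remainder 6
Complete weeks: 9
Remaining days: 6

9


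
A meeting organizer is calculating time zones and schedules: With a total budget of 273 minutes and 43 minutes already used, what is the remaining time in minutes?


Total budget: 273 minutes
Time used: 43 minutes
Remaining: 273 - 43 = 230 minutes
Percent used: 15.8%
Percent remaining: 84.2%

230


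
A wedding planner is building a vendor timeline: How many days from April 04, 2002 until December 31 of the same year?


Start: April 04, 2002
End: December 31, 2002
Days left in April: 26
May: 31
June: 30
July: 31
August: 31
... plus remaining months
Sum of remaining months: 245
Total: 26 + 245 = 271

271


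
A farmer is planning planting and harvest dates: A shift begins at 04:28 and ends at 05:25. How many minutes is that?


Start time: 04:28 = 268 minutes from midnight
End time: 05:25 = 325 minutes from midnight
Difference: 325 - 268 = 57 minutes
That is 0 hours and 57 minutes

57


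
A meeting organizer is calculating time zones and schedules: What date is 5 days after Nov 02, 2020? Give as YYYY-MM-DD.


Start: 2020-11-02
Adding 5 days
Days remaining in November: 28
Result: 2020-11-07

2020-11-07


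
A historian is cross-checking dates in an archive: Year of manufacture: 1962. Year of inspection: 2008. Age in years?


Birth year: 1962
Current year: 2008
Age = current year - birth year
Age = 2008 - 1962 = 46

46


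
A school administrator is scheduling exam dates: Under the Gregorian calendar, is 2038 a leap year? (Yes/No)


Year: 2038
Divisible by 4? 2038 / 4 = 509.5 -> No
Not divisible by 4, so NOT a leap year

No


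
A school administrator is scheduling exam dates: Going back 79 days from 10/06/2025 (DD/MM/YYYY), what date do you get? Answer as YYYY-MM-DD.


Start: 2025-06-10
Subtracting 79 days
Days already passed in June: 10
After going back through June: 69 more days to subtract
May 2025: 31 days, 38 remaining
April 2025: 30 days, 8 remaining
March 2025 has 31 days, need 8
Result: 2025-03-23

2025-03-23


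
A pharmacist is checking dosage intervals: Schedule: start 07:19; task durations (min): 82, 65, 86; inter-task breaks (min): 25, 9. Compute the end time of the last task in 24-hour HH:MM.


Start: 07:19 = 439 min from midnight
  after task 1 (82 min): 08:41
  after break (25 min): 09:06
  after task 2 (65 min): 10:11
  after break (9 min): 10:20
  after task 3 (86 min): 11:46
Total elapsed: 267 minutes
End time: 11:46

11:46


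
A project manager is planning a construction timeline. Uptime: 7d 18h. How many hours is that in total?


Days: 7
Extra hours: 18
Hours per day: 24
Days to hours: 7 x 24 = 168
Total: 168 + 18 = 186

186


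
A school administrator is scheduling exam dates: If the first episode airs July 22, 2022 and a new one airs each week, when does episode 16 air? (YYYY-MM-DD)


First occurrence: 2022-07-22 (occurrence 1)
Each occurrence is 7 days after the previous.
Occurrence 16 is 15 weeks after the first.
15 weeks = 105 days
2022-07-22 + 105 days = 2022-11-04

2022-11-04


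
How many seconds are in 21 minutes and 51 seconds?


Minutes: 21
Seconds: 51
Convert minutes to seconds: 21 x 60 = 1260
Add remaining seconds: 1260 + 51 = 1311

1311


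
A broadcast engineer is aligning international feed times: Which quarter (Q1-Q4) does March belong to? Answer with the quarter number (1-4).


Month: March (month 3)
Q1: January-March (months 1-3)
Q2: April-June (months 4-6)
Q3: July-September (months 7-9)
Q4: October-December (months 10-12)
Month 3 falls in Q1

1


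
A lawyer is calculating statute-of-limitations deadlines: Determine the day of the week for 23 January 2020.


Date: 2020-01-23
January 1, 2020 is a Wednesday
Day of year: 23
Offset from Jan 1: 22 days
22 mod 7 = 1
Result: Thursday

Thursday


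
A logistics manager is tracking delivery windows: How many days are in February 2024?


Month: February
Year: 2024
2024 is a leap year
February has 29 days
Total: 29 days

29


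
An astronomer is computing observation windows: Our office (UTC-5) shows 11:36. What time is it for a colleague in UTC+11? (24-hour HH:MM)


Local time: 11:36 at UTC-5 (offset -5h)
Target zone: UTC+11 (offset 11h)
Difference: 11 - (-5) = 16 hours
Calculation: 11 + (16) = 27
Wraparound: (27) mod 24 = 3
Result: 03:36

03:36


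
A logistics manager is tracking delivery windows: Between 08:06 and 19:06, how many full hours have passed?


Start: 08:06
End: 19:06
Hour difference: 19 - 8 = 11 hours
Minute difference: 6 - 6 = 0 minutes
Total minutes: 660
Complete hours: 660 / 60 = 11 (remainder 0)

11


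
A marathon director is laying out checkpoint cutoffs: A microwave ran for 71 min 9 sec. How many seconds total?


Minutes: 71
Extra seconds: 9
Seconds per minute: 60
Minutes to seconds: 71 x 60 = 4260
Total: 4260 + 9 = 4269

4269


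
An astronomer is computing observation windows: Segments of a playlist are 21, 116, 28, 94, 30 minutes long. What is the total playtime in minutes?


Durations: 21, 116, 28, 94, 30
Running sum: 21
+ 116 = 137
+ 28 = 165
+ 94 = 259
+ 30 = 289
Total duration: 289 minutes
That is 4 hours and 49 minutes

289


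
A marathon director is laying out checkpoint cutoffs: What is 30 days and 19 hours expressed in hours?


Days: 30
Extra hours: 19
Hours per day: 24
Days to hours: 30 x 24 = 720
Total: 720 + 19 = 739

739


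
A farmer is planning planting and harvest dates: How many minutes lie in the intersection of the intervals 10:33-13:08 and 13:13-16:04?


Interval A: [633, 788] minutes from midnight
Interval B: [793, 964] minutes from midnight
Overlap start = max(633, 793) = 793
Overlap end = min(788, 964) = 788
End <= start, so the intervals do not overlap: 0 minutes

0


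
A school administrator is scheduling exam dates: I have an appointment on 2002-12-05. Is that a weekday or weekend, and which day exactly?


Date: 2002-12-05
January 1, 2002 is a Tuesday
Day of year: 339
Offset from Jan 1: 338 days
338 mod 7 = 2
Result: Thursday

Thursday


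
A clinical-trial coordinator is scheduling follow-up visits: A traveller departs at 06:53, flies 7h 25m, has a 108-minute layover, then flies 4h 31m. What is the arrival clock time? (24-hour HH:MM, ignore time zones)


Depart: 06:53
Leg 1: +445 min -> 14:18
Layover: +108 min -> 16:06
Leg 2: +271 min -> 20:37
Total travel: 824 minutes = 13h 44m
Arrival: 20:37

20:37


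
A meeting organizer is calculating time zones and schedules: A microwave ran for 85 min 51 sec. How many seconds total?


Minutes: 85
Extra seconds: 51
Seconds per minute: 60
Minutes to seconds: 85 x 60 = 5100
Total: 5100 + 51 = 5151

5151


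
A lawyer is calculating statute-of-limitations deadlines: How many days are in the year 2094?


Year: 2094
Check leap year rules:
Divisible by 4? No
2094 is not a leap year
Days: 365

365


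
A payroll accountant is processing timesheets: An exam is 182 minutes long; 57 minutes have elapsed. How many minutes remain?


Total budget: 182 minutes
Time used: 57 minutes
Remaining: 182 - 57 = 125 minutes
Percent used: 31.3%
Percent remaining: 68.7%

125


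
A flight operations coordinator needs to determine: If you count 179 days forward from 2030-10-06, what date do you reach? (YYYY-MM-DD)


Start: 2030-10-06
Adding 179 days
Days remaining in October: 25
After October: 154 days still to add
November 2030: 30 days, 124 remaining
December 2030: 31 days, 93 remaining
January 2031: 31 days, 62 remaining
February 2031: 28 days, 34 remaining
Result: 2031-04-03

2031-04-03


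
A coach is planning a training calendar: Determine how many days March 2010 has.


Month: March
Year: 2010
March is a 31-day month
Total: 31 days

31


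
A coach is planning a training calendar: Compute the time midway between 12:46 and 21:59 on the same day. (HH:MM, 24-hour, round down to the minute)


Start time: 12:46 = 766 minutes from midnight
End time: 21:59 = 1319 minutes from midnight
Sum: 766 + 1319 = 2085
Midpoint: 2085 / 2 = 1042 minutes
Convert: 1042 / 60 = 17 hours, 22 minutes
Result: 17:22

17:22


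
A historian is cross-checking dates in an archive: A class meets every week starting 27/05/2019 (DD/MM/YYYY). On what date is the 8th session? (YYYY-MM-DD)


First occurrence: 2019-05-27 (occurrence 1)
Each occurrence is 7 days after the previous.
Occurrence 8 is 7 weeks after the first.
7 weeks = 49 days
2019-05-27 + 49 days = 2019-07-15

2019-07-15


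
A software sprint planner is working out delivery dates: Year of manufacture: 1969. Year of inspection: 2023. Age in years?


Birth year: 1969
Current year: 2023
Age = current year - birth year
Age = 2023 - 1969 = 54

54


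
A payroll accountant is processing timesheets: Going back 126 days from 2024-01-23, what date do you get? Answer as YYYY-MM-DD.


Start: 2024-01-23
Subtracting 126 days
Days already passed in January: 23
After going back through January: 103 more days to subtract
December 2023: 31 days, 72 remaining
November 2023: 30 days, 42 remaining
October 2023: 31 days, 11 remaining
September 2023 has 30 days, need 11
Result: 2023-09-19

2023-09-19


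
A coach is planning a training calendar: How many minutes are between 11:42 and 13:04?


Start time: 11:42 = 702 minutes from midnight
End time: 13:04 = 784 minutes from midnight
Difference: 784 - 702 = 82 minutes
That is 1 hours and 22 minutes

82


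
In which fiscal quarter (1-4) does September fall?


Month: September (month 9)
Q1: January-March (months 1-3)
Q2: April-June (months 4-6)
Q3: July-September (months 7-9)
Q4: October-December (months 10-12)
Month 9 falls in Q3

3


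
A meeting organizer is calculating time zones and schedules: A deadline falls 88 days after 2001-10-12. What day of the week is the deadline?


Start: 2001-10-12 (Friday)
Step 1 - find target date: add 88 days
  2001-10-12 + 88 days = 2002-01-08
Step 2 - day of week:
  88 mod 7 = 4
  Friday + 4 days -> Tuesday
Result: Tuesday (2002-01-08)

Tuesday


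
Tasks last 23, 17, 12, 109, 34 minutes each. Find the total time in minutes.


Durations: 23, 17, 12, 109, 34
Running sum: 23
+ 17 = 40
+ 12 = 52
+ 109 = 161
+ 34 = 195
Total duration: 195 minutes
That is 3 hours and 15 minutes

195


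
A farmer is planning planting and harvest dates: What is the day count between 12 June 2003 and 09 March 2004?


Start date: 2003-06-12
End date: 2004-03-09
Jun 2003: +19 days
Jul 2003: +31 days
Aug 2003: +31 days
... (7 more months)
Total: 271 days

271


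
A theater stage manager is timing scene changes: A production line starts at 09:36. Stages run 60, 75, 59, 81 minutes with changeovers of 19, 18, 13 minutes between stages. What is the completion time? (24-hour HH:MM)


Start: 09:36 = 576 min from midnight
  after task 1 (60 min): 10:36
  after break (19 min): 10:55
  after task 2 (75 min): 12:10
  after break (18 min): 12:28
  after task 3 (59 min): 13:27
  after break (13 min): 13:40
  after task 4 (81 min): 15:01
Total elapsed: 325 minutes
End time: 15:01

15:01


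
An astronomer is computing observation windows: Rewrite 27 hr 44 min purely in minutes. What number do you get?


Hours: 27
Extra minutes: 44
Minutes per hour: 60
Hours to minutes: 27 x 60 = 1620
Total: 1620 + 44 = 1664

1664


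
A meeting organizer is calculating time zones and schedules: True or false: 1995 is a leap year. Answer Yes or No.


Year: 1995
Divisible by 4? 1995 / 4 = 498.75 -> No
Not divisible by 4, so NOT a leap year

No


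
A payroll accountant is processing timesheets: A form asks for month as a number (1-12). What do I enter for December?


Calendar month order:
11. November
12. December <--
December is month number 12

12


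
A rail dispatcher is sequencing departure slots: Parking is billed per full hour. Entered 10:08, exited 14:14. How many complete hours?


Start: 10:08
End: 14:14
Hour difference: 14 - 10 = 4 hours
Minute difference: 14 - 8 = 6 minutes
Total minutes: 246
Complete hours: 246 / 60 = 4 (remainder 6)

4


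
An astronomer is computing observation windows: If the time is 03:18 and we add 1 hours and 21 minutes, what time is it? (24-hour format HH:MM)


Start time: 03:18
Adding: 1 hours 21 minutes
Minutes: 18 + 21 = 39
Hours: 3 + 1 + 0 = 4
Result: 04:39

04:39


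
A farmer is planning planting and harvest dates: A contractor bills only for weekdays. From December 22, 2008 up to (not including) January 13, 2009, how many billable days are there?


Start: 2008-12-22 (Monday)
End (exclusive): 2009-01-13 (Tuesday)
Total calendar days: 22
Full weeks: 22 // 7 = 3 -> 15 weekdays
Remaining 1 days starting on Monday:
  Mon(w) -> 1 weekdays
Total business days: 15 + 1 = 16

16


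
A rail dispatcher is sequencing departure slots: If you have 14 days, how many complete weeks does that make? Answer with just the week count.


Total days: 14
Days per week: 7
Division: 14 / 7 = 2 remainder 0
Complete weeks: 2
Remaining days: 0

2


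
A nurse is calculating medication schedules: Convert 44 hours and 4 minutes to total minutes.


Hours: 44
Minutes: 4
Convert hours to minutes: 44 x 60 = 2640
Add remaining minutes: 2640 + 4 = 2644

2644


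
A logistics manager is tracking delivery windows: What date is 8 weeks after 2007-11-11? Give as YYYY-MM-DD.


Start: 2007-11-11
Weeks to add: 8
Convert to days: 8 x 7 = 56 days
Add 56 days to 2007-11-11
Result: 2008-01-06

2008-01-06


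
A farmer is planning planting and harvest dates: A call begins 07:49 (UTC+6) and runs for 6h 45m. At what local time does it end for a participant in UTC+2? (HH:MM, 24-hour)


Start: 07:49 in UTC+6
Step 1 - add duration:
  minutes: 49 + 45 = 94 (carry 1h)
  hours: 7 + 6 + 1 = 14
  end in UTC+6: 14:34
Step 2 - convert UTC+6 -> UTC+2:
  offset difference: 2 - (6) = -4 hours
  14 + (-4) = 10 -> mod 24 = 10
Result: 10:34 in UTC+2

10:34


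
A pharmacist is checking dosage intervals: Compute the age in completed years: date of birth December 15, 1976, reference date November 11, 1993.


Birth: 1976-12-15
Reference: 1993-11-11
Year difference: 1993 - 1976 = 17
Has birthday (12-15) occurred by 11-11? No
Birthday not yet reached this year -> subtract 1
Age in full years: 16

16


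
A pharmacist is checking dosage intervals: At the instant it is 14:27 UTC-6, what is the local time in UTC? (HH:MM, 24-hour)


Local time: 14:27 at UTC-6 (offset -6h)
Target zone: UTC (offset 0h)
Difference: 0 - (-6) = 6 hours
Calculation: 14 + (6) = 20
Result: 20:27

20:27


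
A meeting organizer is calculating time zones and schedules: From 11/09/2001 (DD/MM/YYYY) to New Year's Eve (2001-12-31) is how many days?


Start: September 11, 2001
End: December 31, 2001
Days left in September: 19
October: 31
November: 30
December: 31
Sum of remaining months: 92
Total: 19 + 92 = 111

111


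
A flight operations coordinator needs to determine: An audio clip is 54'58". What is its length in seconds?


Minutes: 54
Seconds: 58
Convert minutes to seconds: 54 x 60 = 3240
Add remaining seconds: 3240 + 58 = 3298

3298


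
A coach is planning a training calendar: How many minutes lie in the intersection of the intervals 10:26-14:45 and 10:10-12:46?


Interval A: [626, 885] minutes from midnight
Interval B: [610, 766] minutes from midnight
Overlap start = max(626, 610) = 626
Overlap end = min(885, 766) = 766
Overlap = 766 - 626 = 140 minutes

140


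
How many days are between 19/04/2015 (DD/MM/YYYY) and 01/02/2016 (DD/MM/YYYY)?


Start date: 2015-04-19
End date: 2016-02-01
Apr 2015: +12 days
May 2015: +31 days
Jun 2015: +30 days
... (7 more months)
Total: 288 days

288


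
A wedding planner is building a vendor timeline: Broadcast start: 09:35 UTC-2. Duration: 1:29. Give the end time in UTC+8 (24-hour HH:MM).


Start: 09:35 in UTC-2
Step 1 - add duration:
  minutes: 35 + 29 = 64 (carry 1h)
  hours: 9 + 1 + 1 = 11
  end in UTC-2: 11:04
Step 2 - convert UTC-2 -> UTC+8:
  offset difference: 8 - (-2) = 10 hours
  11 + (10) = 21 -> mod 24 = 21
Result: 21:04 in UTC+8

21:04


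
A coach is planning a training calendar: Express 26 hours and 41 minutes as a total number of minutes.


Hours: 26
Extra minutes: 41
Minutes per hour: 60
Hours to minutes: 26 x 60 = 1560
Total: 1560 + 41 = 1601

1601


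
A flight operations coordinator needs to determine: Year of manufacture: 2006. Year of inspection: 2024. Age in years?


Birth year: 2006
Current year: 2024
Age = current year - birth year
Age = 2024 - 2006 = 18

18


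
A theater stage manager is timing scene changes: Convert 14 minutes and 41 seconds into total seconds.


Minutes: 14
Seconds: 41
Convert minutes to seconds: 14 x 60 = 840
Add remaining seconds: 840 + 41 = 881

881


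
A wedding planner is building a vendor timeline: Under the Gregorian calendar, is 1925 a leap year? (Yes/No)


Year: 1925
Divisible by 4? 1925 / 4 = 481.25 -> No
Not divisible by 4, so NOT a leap year

No


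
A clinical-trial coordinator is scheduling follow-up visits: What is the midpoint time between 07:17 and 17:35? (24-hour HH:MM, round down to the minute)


Start time: 07:17 = 437 minutes from midnight
End time: 17:35 = 1055 minutes from midnight
Sum: 437 + 1055 = 1492
Midpoint: 1492 / 2 = 746 minutes
Convert: 746 / 60 = 12 hours, 26 minutes
Result: 12:26

12:26


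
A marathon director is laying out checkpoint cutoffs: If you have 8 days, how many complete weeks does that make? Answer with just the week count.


Total days: 8
Days per week: 7
Division: 8 / 7 = 1 remainder 1
Complete weeks: 1
Remaining days: 1

1


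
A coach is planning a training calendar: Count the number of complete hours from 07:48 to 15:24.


Start: 07:48
End: 15:24
Hour difference: 15 - 7 = 8 hours
Minute difference: 24 - 48 = -24 minutes
Total minutes: 456
Complete hours: 456 / 60 = 7 (remainder 36)

7


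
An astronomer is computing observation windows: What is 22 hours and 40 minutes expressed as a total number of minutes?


Hours: 22
Minutes: 40
Convert hours to minutes: 22 x 60 = 1320
Add remaining minutes: 1320 + 40 = 1360

1360


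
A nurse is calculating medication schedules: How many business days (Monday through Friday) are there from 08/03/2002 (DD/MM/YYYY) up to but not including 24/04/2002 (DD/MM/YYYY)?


Start: 2002-03-08 (Friday)
End (exclusive): 2002-04-24 (Wednesday)
Total calendar days: 47
Full weeks: 47 // 7 = 6 -> 30 weekdays
Remaining 5 days starting on Friday:
  Fri(w), Sat(-), Sun(-), Mon(w), Tue(w) -> 3 weekdays
Total business days: 30 + 3 = 33

33


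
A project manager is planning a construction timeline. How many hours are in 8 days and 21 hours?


Days: 8
Extra hours: 21
Hours per day: 24
Days to hours: 8 x 24 = 192
Total: 192 + 21 = 213

213


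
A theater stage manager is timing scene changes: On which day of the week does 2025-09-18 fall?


Date: 2025-09-18
January 1, 2025 is a Wednesday
Day of year: 261
Offset from Jan 1: 260 days
260 mod 7 = 1
Result: Thursday

Thursday


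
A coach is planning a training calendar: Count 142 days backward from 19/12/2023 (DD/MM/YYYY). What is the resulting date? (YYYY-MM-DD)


Start: 2023-12-19
Subtracting 142 days
Days already passed in December: 19
After going back through December: 123 more days to subtract
November 2023: 30 days, 93 remaining
October 2023: 31 days, 62 remaining
September 2023: 30 days, 32 remaining
August 2023: 31 days, 1 remaining
Result: 2023-07-30

2023-07-30


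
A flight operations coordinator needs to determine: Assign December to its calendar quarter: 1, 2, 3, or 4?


Month: December (month 12)
Q1: January-March (months 1-3)
Q2: April-June (months 4-6)
Q3: July-September (months 7-9)
Q4: October-December (months 10-12)
Month 12 falls in Q4

4


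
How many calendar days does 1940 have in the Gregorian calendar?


Year: 1940
Check leap year rules:
Divisible by 4? Yes
Divisible by 100? No
1940 is a leap year
Days: 366

366


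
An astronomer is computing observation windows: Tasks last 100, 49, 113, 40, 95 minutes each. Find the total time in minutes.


Durations: 100, 49, 113, 40, 95
Running sum: 100
+ 49 = 149
+ 113 = 262
+ 40 = 302
+ 95 = 397
Total duration: 397 minutes
That is 6 hours and 37 minutes

397


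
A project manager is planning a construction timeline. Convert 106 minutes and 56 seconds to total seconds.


Minutes: 106
Extra seconds: 56
Seconds per minute: 60
Minutes to seconds: 106 x 60 = 6360
Total: 6360 + 56 = 6416

6416


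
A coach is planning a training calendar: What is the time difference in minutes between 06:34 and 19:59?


Start time: 06:34 = 394 minutes from midnight
End time: 19:59 = 1199 minutes from midnight
Difference: 1199 - 394 = 805 minutes
That is 13 hours and 25 minutes

805


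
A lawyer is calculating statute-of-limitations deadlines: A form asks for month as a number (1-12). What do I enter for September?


Calendar month order:
8. August
9. September <--
10. October
September is month number 9

9


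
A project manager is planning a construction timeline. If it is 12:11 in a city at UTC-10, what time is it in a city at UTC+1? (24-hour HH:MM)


Local time: 12:11 at UTC-10 (offset -10h)
Target zone: UTC+1 (offset 1h)
Difference: 1 - (-10) = 11 hours
Calculation: 12 + (11) = 23
Result: 23:11

23:11


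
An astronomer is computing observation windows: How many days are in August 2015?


Month: August
Year: 2015
August is a 31-day month
Total: 31 days

31


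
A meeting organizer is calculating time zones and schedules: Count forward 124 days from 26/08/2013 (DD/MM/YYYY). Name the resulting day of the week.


Start: 2013-08-26 (Monday)
Step 1 - find target date: add 124 days
  2013-08-26 + 124 days = 2013-12-28
Step 2 - day of week:
  124 mod 7 = 5
  Monday + 5 days -> Saturday
Result: Saturday (2013-12-28)

Saturday


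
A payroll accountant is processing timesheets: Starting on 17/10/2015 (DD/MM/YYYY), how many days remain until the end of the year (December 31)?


Start: October 17, 2015
End: December 31, 2015
Days left in October: 14
November: 30
December: 31
Sum of remaining months: 61
Total: 14 + 61 = 75

75


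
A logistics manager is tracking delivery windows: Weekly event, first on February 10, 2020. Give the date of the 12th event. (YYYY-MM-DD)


First occurrence: 2020-02-10 (occurrence 1)
Each occurrence is 7 days after the previous.
Occurrence 12 is 11 weeks after the first.
11 weeks = 77 days
2020-02-10 + 77 days = 2020-04-27

2020-04-27


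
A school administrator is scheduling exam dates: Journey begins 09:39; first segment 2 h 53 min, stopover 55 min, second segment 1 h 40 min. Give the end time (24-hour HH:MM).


Depart: 09:39
Leg 1: +173 min -> 12:32
Layover: +55 min -> 13:27
Leg 2: +100 min -> 15:07
Total travel: 328 minutes = 5h 28m
Arrival: 15:07

15:07


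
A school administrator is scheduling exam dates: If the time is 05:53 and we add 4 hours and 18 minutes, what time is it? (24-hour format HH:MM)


Start time: 05:53
Adding: 4 hours 18 minutes
Minutes: 53 + 18 = 71
Minute overflow: 71 >= 60, so carry 1 hour, minutes = 11
Hours: 5 + 4 + 1 = 10
Result: 10:11

10:11


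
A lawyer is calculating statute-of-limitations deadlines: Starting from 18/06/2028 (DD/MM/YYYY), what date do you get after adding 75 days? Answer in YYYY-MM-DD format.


Start: 2028-06-18
Adding 75 days
Days remaining in June: 12
After June: 63 days still to add
July 2028: 31 days, 32 remaining
August 2028: 31 days, 1 remaining
September 2028 has 30 days, need 1
Result: 2028-09-01

2028-09-01


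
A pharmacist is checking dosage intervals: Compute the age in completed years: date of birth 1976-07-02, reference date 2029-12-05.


Birth: 1976-07-02
Reference: 2029-12-05
Year difference: 2029 - 1976 = 53
Has birthday (07-02) occurred by 12-05? Yes
Age in full years: 53

53


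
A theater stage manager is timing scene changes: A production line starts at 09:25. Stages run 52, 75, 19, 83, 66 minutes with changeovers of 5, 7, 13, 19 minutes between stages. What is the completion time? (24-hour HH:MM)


Start: 09:25 = 565 min from midnight
  after task 1 (52 min): 10:17
  after break (5 min): 10:22
  after task 2 (75 min): 11:37
  after break (7 min): 11:44
  after task 3 (19 min): 12:03
  after break (13 min): 12:16
  after task 4 (83 min): 13:39
  after break (19 min): 13:58
  after task 5 (66 min): 15:04
Total elapsed: 339 minutes
End time: 15:04

15:04


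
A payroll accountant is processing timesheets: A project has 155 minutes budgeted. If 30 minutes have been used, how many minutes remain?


Total budget: 155 minutes
Time used: 30 minutes
Remaining: 155 - 30 = 125 minutes
Percent used: 19.4%
Percent remaining: 80.6%

125


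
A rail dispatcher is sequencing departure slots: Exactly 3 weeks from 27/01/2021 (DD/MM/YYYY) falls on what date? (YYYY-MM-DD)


Start: 2021-01-27
Weeks to add: 3
Convert to days: 3 x 7 = 21 days
Add 21 days to 2021-01-27
Result: 2021-02-17

2021-02-17


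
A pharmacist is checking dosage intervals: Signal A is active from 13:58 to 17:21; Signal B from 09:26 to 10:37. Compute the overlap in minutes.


Interval A: [838, 1041] minutes from midnight
Interval B: [566, 637] minutes from midnight
Overlap start = max(838, 566) = 838
Overlap end = min(1041, 637) = 637
End <= start, so the intervals do not overlap: 0 minutes

0


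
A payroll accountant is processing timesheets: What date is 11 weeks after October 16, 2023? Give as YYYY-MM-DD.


Start: 2023-10-16
Weeks to add: 11
Convert to days: 11 x 7 = 77 days
Add 77 days to 2023-10-16
Result: 2024-01-01

2024-01-01


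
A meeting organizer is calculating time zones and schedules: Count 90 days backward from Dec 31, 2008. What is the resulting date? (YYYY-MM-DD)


Start: 2008-12-31
Subtracting 90 days
Days already passed in December: 31
After going back through December: 59 more days to subtract
November 2008: 30 days, 29 remaining
October 2008 has 31 days, need 29
Result: 2008-10-02

2008-10-02


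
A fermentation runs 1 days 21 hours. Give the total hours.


Days: 1
Extra hours: 21
Hours per day: 24
Days to hours: 1 x 24 = 24
Total: 24 + 21 = 45

45


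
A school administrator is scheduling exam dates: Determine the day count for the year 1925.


Year: 1925
Check leap year rules:
Divisible by 4? No
1925 is not a leap year
Days: 365

365


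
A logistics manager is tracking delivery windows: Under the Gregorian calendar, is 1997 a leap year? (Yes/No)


Year: 1997
Divisible by 4? 1997 / 4 = 499.25 -> No
Not divisible by 4, so NOT a leap year

No


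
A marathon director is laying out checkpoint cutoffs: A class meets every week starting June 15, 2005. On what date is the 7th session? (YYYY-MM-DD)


First occurrence: 2005-06-15 (occurrence 1)
Each occurrence is 7 days after the previous.
Occurrence 7 is 6 weeks after the first.
6 weeks = 42 days
2005-06-15 + 42 days = 2005-07-27

2005-07-27


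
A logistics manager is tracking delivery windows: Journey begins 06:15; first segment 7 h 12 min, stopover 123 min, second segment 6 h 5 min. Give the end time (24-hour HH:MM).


Depart: 06:15
Leg 1: +432 min -> 13:27
Layover: +123 min -> 15:30
Leg 2: +365 min -> 21:35
Total travel: 920 minutes = 15h 20m
Arrival: 21:35

21:35


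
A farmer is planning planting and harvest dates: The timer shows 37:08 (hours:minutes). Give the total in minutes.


Hours: 37
Minutes: 8
Convert hours to minutes: 37 x 60 = 2220
Add remaining minutes: 2220 + 8 = 2228

2228


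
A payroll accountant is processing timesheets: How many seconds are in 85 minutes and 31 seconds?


Minutes: 85
Seconds: 31
Convert minutes to seconds: 85 x 60 = 5100
Add remaining seconds: 5100 + 31 = 5131

5131


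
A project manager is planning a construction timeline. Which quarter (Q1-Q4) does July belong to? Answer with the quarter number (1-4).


Month: July (month 7)
Q1: January-March (months 1-3)
Q2: April-June (months 4-6)
Q3: July-September (months 7-9)
Q4: October-December (months 10-12)
Month 7 falls in Q3

3


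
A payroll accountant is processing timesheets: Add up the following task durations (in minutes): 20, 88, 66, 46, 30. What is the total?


Durations: 20, 88, 66, 46, 30
Running sum: 20
+ 88 = 108
+ 66 = 174
+ 46 = 220
+ 30 = 250
Total duration: 250 minutes
That is 4 hours and 10 minutes

250


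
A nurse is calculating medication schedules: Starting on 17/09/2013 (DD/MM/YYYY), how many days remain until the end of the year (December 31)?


Start: September 17, 2013
End: December 31, 2013
Days left in September: 13
October: 31
November: 30
December: 31
Sum of remaining months: 92
Total: 13 + 92 = 105

105


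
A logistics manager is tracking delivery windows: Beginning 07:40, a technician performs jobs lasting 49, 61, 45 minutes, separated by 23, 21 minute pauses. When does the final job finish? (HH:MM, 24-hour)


Start: 07:40 = 460 min from midnight
  after task 1 (49 min): 08:29
  after break (23 min): 08:52
  after task 2 (61 min): 09:53
  after break (21 min): 10:14
  after task 3 (45 min): 10:59
Total elapsed: 199 minutes
End time: 10:59

10:59


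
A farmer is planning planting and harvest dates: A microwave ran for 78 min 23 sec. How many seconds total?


Minutes: 78
Extra seconds: 23
Seconds per minute: 60
Minutes to seconds: 78 x 60 = 4680
Total: 4680 + 23 = 4703

4703


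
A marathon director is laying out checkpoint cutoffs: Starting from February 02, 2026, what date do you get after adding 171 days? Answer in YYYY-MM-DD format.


Start: 2026-02-02
Adding 171 days
Days remaining in February: 26
After February: 145 days still to add
March 2026: 31 days, 114 remaining
April 2026: 30 days, 84 remaining
May 2026: 31 days, 53 remaining
June 2026: 30 days, 23 remaining
Result: 2026-07-23

2026-07-23


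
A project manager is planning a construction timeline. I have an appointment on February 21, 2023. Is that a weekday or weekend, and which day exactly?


Date: 2023-02-21
January 1, 2023 is a Sunday
Day of year: 52
Offset from Jan 1: 51 days
51 mod 7 = 2
Result: Tuesday

Tuesday


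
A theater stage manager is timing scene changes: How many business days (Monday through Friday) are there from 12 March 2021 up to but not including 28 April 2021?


Start: 2021-03-12 (Friday)
End (exclusive): 2021-04-28 (Wednesday)
Total calendar days: 47
Full weeks: 47 // 7 = 6 -> 30 weekdays
Remaining 5 days starting on Friday:
  Fri(w), Sat(-), Sun(-), Mon(w), Tue(w) -> 3 weekdays
Total business days: 30 + 3 = 33

33


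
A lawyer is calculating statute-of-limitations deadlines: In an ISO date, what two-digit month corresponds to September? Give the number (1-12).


Calendar month order:
8. August
9. September <--
10. October
September is month number 9

9


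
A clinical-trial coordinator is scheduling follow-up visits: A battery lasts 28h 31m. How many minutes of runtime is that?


Hours: 28
Extra minutes: 31
Minutes per hour: 60
Hours to minutes: 28 x 60 = 1680
Total: 1680 + 31 = 1711

1711


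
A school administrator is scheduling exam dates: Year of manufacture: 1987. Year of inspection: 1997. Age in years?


Birth year: 1987
Current year: 1997
Age = current year - birth year
Age = 1997 - 1987 = 10

10
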